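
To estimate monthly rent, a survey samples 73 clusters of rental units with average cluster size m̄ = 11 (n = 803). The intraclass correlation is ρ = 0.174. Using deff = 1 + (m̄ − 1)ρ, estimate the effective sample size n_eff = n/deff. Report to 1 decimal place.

293.1

deff = 1 + (11 − 1)·0.174 = 1 + 1.74 = 2.74.
n_eff = 803 / 2.74 = 293.1.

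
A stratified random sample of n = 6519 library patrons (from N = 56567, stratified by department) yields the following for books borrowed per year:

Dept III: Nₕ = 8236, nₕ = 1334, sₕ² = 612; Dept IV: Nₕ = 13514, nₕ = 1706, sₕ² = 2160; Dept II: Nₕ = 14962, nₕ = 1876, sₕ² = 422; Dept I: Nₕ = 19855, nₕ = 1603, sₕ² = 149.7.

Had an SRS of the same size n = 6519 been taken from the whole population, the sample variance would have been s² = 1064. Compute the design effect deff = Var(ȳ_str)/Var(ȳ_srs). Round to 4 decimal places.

Var(ȳ_str) = Σ Wₕ²(1−fₕ)sₕ²/nₕ with Wₕ = Nₕ/56567:
  Dept III: (8236/56567)²·(1−1334/8236)·612/1334 = 0.008150056
  Dept IV: (13514/56567)²·(1−1706/13514)·2160/1706 = 0.063140598
  Dept II: (14962/56567)²·(1−1876/14962)·422/1876 = 0.013764166
  Dept I: (19855/56567)²·(1−1603/19855)·149.7/1603 = 0.010576509
  → Var(ȳ_str) = 0.095631329.
Var(ȳ_srs) = (1 − 6519/56567)·1064/6519 = 0.14440566.
deff = 0.095631329 / 0.14440566 = 0.6622.

0.6622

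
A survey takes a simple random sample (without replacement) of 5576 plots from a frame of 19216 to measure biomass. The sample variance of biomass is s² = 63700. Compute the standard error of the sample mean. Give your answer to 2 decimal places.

Under SRS without replacement, Var(ȳ) = (1 − f)·s²/n with f = n/N = 5576/19216 = 0.29017485.
Var(ȳ) = (1 − 0.29017485)·63700/5576 = 0.70982515·11.42396 = 8.1090139.
SE(ȳ) = √(8.1090139) = 2.85.

2.85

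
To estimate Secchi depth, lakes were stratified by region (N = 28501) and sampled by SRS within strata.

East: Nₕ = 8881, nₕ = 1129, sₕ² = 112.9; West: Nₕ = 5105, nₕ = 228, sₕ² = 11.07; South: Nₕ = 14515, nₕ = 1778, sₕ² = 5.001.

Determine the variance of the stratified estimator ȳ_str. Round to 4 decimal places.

0.0106

Var(ȳ_str) = Σₕ Wₕ²(1 − fₕ)sₕ²/nₕ with Wₕ = Nₕ/N, N = 28501.
East: Wₕ = 0.31160310; term = 0.31160310²·(1 − 0.12712532)·112.9/1129 = 0.008475307.
West: Wₕ = 0.17911652; term = 0.17911652²·(1 − 0.04466210)·11.07/228 = 0.0014881307.
South: Wₕ = 0.50928038; term = 0.50928038²·(1 − 0.12249397)·5.001/1778 = 6.4016082 × 10^-4.
Sum = 0.010603599.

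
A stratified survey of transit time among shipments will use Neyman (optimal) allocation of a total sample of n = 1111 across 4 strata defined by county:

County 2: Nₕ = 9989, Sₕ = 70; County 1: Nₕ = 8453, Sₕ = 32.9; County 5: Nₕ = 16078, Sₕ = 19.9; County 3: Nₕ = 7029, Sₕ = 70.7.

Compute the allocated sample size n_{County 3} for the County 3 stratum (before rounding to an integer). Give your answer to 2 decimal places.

Neyman allocation: nₕ = n·NₕSₕ / Σⱼ NⱼSⱼ.
Σ NⱼSⱼ = 9989·70 + 8453·32.9 + 16078·19.9 + 7029·70.7 = 1.7942362 × 10^6.
n_{County 3} = 1111·7029·70.7 / (1.7942362 × 10^6) = 307.71.

307.71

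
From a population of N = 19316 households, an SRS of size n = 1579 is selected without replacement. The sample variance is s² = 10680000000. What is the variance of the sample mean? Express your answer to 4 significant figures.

Under SRS without replacement, Var(ȳ) = (1 − f)·s²/n with f = n/N = 1579/19316 = 0.08174570.
Var(ȳ) = (1 − 0.08174570)·10680000000/1579 = 0.91825430·6.7637745 × 10^6 = 6.210865 × 10^6.

6.211 × 10^6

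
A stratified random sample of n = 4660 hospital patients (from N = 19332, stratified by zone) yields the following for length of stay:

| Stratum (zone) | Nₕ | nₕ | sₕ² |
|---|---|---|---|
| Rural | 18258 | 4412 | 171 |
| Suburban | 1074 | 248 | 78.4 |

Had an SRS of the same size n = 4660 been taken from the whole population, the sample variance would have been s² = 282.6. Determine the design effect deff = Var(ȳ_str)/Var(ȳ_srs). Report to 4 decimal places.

0.5859

Var(ȳ_str) = Σ Wₕ²(1−fₕ)sₕ²/nₕ with Wₕ = Nₕ/19332:
  Rural: (18258/19332)²·(1−4412/18258)·171/4412 = 0.026217095
  Suburban: (1074/19332)²·(1−248/1074)·78.4/248 = 7.50404 × 10^-4
  → Var(ȳ_str) = 0.026967499.
Var(ȳ_srs) = (1 − 4660/19332)·282.6/4660 = 0.046025527.
deff = 0.026967499 / 0.046025527 = 0.5859.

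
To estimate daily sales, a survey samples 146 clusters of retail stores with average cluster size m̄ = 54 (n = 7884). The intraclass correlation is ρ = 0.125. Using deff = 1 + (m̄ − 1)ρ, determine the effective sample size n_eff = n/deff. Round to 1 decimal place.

deff = 1 + (54 − 1)·0.125 = 1 + 6.625 = 7.625.
n_eff = 7884 / 7.625 = 1034.0.

1034.0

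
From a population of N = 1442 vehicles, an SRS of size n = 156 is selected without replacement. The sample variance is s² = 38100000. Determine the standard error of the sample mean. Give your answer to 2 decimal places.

Under SRS without replacement, Var(ȳ) = (1 − f)·s²/n with f = n/N = 156/1442 = 0.10818308.
Var(ȳ) = (1 − 0.10818308)·38100000/156 = 0.89181692·244230.77 = 217809.13.
SE(ȳ) = √(217809.13) = 466.70.

466.70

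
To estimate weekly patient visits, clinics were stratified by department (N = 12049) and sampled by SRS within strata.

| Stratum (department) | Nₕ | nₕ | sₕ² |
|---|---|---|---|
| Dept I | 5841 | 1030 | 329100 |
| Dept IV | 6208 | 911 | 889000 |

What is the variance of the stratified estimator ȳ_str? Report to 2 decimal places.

282.88

Var(ȳ_str) = Σₕ Wₕ²(1 − fₕ)sₕ²/nₕ with Wₕ = Nₕ/N, N = 12049.
Dept I: Wₕ = 0.48477052; term = 0.48477052²·(1 − 0.17633967)·329100/1030 = 61.845942.
Dept IV: Wₕ = 0.51522948; term = 0.51522948²·(1 − 0.14674613)·889000/911 = 221.03602.
Sum = 282.88196.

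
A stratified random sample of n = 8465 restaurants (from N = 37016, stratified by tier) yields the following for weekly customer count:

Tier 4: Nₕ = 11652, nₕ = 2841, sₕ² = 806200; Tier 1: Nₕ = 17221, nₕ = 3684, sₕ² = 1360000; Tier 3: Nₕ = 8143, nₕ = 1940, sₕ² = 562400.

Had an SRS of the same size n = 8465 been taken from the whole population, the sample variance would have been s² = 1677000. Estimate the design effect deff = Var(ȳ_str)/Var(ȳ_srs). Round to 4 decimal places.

Var(ȳ_str) = Σ Wₕ²(1−fₕ)sₕ²/nₕ with Wₕ = Nₕ/37016:
  Tier 4: (11652/37016)²·(1−2841/11652)·806200/2841 = 21.262693
  Tier 1: (17221/37016)²·(1−3684/17221)·1360000/3684 = 62.808889
  Tier 3: (8143/37016)²·(1−1940/8143)·562400/1940 = 10.686877
  → Var(ȳ_str) = 94.758459.
Var(ȳ_srs) = (1 − 8465/37016)·1677000/8465 = 152.80513.
deff = 94.758459 / 152.80513 = 0.6201.

0.6201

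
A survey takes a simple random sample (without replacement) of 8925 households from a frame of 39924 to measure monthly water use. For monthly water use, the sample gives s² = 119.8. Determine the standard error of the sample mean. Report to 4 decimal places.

Under SRS without replacement, Var(ȳ) = (1 − f)·s²/n with f = n/N = 8925/39924 = 0.22354974.
Var(ȳ) = (1 − 0.22354974)·119.8/8925 = 0.77645026·0.013422969 = 0.010422268.
SE(ȳ) = √(0.010422268) = 0.1021.

0.1021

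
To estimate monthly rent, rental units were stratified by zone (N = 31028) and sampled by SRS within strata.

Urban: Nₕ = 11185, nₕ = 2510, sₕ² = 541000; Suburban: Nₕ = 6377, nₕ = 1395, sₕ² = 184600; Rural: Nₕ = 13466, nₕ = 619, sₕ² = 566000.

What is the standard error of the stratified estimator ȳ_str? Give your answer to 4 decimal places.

Var(ȳ_str) = Σₕ Wₕ²(1 − fₕ)sₕ²/nₕ with Wₕ = Nₕ/N, N = 31028.
Urban: Wₕ = 0.36048086; term = 0.36048086²·(1 − 0.22440769)·541000/2510 = 21.723082.
Suburban: Wₕ = 0.20552404; term = 0.20552404²·(1 − 0.21875490)·184600/1395 = 4.366868.
Rural: Wₕ = 0.43399510; term = 0.43399510²·(1 − 0.04596762)·566000/619 = 164.30794.
Sum = 190.39789.
SE = √(190.39789) = 13.7985.

13.7985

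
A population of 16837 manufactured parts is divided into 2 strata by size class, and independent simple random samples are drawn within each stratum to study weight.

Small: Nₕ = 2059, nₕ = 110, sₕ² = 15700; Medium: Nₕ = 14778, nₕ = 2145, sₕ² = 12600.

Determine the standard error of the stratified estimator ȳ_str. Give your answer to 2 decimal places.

Var(ȳ_str) = Σₕ Wₕ²(1 − fₕ)sₕ²/nₕ with Wₕ = Nₕ/N, N = 16837.
Small: Wₕ = 0.12229019; term = 0.12229019²·(1 − 0.05342399)·15700/110 = 2.0204389.
Medium: Wₕ = 0.87770981; term = 0.87770981²·(1 − 0.14514819)·12600/2145 = 3.8684411.
Sum = 5.88888.
SE = √(5.88888) = 2.43.

2.43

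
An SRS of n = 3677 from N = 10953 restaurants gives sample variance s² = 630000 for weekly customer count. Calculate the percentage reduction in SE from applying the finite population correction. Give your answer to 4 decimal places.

18.4958

f = n/N = 3677/10953 = 0.33570711.
SE_no-fpc = √(s²/n) = 13.089512; SE_fpc = √((1−f)s²/n) = 10.668498.
Ratio = √(1−f) = 0.81504165. Reduction = 100·(1 − 0.81504165) = 18.4958%.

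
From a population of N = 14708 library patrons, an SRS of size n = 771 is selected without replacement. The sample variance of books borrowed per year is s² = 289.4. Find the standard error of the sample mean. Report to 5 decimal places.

0.59639

Under SRS without replacement, Var(ȳ) = (1 − f)·s²/n with f = n/N = 771/14708 = 0.05242045.
Var(ȳ) = (1 − 0.05242045)·289.4/771 = 0.94757955·0.37535668 = 0.35568031.
SE(ȳ) = √(0.35568031) = 0.59639.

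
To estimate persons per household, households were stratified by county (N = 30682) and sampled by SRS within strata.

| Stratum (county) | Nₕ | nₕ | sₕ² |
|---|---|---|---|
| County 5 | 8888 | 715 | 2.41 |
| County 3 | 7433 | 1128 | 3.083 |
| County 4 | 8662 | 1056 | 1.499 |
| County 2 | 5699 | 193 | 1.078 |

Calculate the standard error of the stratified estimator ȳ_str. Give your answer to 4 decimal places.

0.0261

Var(ȳ_str) = Σₕ Wₕ²(1 − fₕ)sₕ²/nₕ with Wₕ = Nₕ/N, N = 30682.
County 5: Wₕ = 0.28968125; term = 0.28968125²·(1 − 0.08044554)·2.41/715 = 2.6009333 × 10^-4.
County 3: Wₕ = 0.24225931; term = 0.24225931²·(1 − 0.15175568)·3.083/1128 = 1.3606497 × 10^-4.
County 4: Wₕ = 0.28231536; term = 0.28231536²·(1 − 0.12191180)·1.499/1056 = 9.9344741 × 10^-5.
County 2: Wₕ = 0.18574408; term = 0.18574408²·(1 − 0.03386559)·1.078/193 = 1.8617827 × 10^-4.
Sum = 6.8168131 × 10^-4.
SE = √(6.8168131 × 10^-4) = 0.0261.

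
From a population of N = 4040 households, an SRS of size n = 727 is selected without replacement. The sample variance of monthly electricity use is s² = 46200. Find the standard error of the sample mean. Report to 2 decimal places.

Under SRS without replacement, Var(ȳ) = (1 − f)·s²/n with f = n/N = 727/4040 = 0.17995050.
Var(ȳ) = (1 − 0.17995050)·46200/727 = 0.82004950·63.548831 = 52.113187.
SE(ȳ) = √(52.113187) = 7.22.

7.22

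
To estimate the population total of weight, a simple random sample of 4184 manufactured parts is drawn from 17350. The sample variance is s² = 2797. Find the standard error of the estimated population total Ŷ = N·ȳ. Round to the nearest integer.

12357

Var(Ŷ) = N²·Var(ȳ) = N²·(1 − n/N)·s²/n.
f = 4184/17350 = 0.24115274; Var(ȳ) = 0.75884726·2797/4184 = 0.50728867.
Var(Ŷ) = 17350² · 0.50728867 = 1.527053 × 10^8.
SE(Ŷ) = √(1.527053 × 10^8) = 12357.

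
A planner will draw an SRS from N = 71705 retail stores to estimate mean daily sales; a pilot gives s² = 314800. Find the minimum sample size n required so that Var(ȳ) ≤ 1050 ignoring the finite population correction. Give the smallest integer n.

300

Without fpc, n₀ = s²/D = 314800/1050 = 299.8095.
Rounding up, n = 300.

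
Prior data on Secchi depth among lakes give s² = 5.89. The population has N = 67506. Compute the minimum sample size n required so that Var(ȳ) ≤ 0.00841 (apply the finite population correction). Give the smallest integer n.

694

Without fpc, n₀ = s²/D = 5.89/0.00841 = 700.3567.
With fpc, (1 − n/N)·s²/n ≤ D requires n ≥ n₀/(1 + n₀/N) = 700.3567/(1 + 700.3567/67506) = 693.1653.
Rounding up, n = 694.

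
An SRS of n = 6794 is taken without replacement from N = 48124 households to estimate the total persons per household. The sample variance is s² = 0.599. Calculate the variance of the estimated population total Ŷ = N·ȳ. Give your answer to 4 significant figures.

175400

Var(Ŷ) = N²·Var(ȳ) = N²·(1 − n/N)·s²/n.
f = 6794/48124 = 0.14117696; Var(ȳ) = 0.85882304·0.599/6794 = 7.5719017 × 10^-5.
Var(Ŷ) = 48124² · (7.5719017 × 10^-5) = 175359.14.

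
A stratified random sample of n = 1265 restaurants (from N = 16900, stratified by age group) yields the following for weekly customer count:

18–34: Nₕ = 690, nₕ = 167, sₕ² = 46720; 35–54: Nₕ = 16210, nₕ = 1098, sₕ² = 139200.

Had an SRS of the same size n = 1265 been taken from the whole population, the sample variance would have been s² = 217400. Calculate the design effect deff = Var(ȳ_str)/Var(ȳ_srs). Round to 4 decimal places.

Var(ȳ_str) = Σ Wₕ²(1−fₕ)sₕ²/nₕ with Wₕ = Nₕ/16900:
  18–34: (690/16900)²·(1−167/690)·46720/167 = 0.35347909
  35–54: (16210/16900)²·(1−1098/16210)·139200/1098 = 108.73477
  → Var(ȳ_str) = 109.08825.
Var(ȳ_srs) = (1 − 1265/16900)·217400/1265 = 158.9938.
deff = 109.08825 / 158.9938 = 0.6861.

0.6861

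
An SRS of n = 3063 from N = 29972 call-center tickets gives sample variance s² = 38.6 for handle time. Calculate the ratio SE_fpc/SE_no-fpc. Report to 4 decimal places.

0.9475

f = n/N = 3063/29972 = 0.10219538.
SE_no-fpc = √(s²/n) = 0.11225874; SE_fpc = √((1−f)s²/n) = 0.10636802.
Ratio = √(1−f) = 0.94752552.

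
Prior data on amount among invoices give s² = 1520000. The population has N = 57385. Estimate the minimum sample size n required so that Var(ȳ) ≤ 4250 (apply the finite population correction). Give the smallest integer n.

356

Without fpc, n₀ = s²/D = 1520000/4250 = 357.6471.
With fpc, (1 − n/N)·s²/n ≤ D requires n ≥ n₀/(1 + n₀/N) = 357.6471/(1 + 357.6471/57385) = 355.4319.
Rounding up, n = 356.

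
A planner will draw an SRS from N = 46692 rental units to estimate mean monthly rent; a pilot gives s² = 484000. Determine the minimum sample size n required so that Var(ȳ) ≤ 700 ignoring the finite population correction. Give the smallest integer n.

692

Without fpc, n₀ = s²/D = 484000/700 = 691.4286.
Rounding up, n = 692.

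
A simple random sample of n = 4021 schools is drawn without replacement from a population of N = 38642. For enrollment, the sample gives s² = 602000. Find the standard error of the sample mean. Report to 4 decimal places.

11.5817

Under SRS without replacement, Var(ȳ) = (1 − f)·s²/n with f = n/N = 4021/38642 = 0.10405776.
Var(ȳ) = (1 − 0.10405776)·602000/4021 = 0.89594224·149.714 = 134.1351.
SE(ȳ) = √(134.1351) = 11.5817.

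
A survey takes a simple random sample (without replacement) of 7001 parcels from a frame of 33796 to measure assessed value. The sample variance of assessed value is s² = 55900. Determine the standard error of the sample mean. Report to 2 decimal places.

2.52

Under SRS without replacement, Var(ȳ) = (1 − f)·s²/n with f = n/N = 7001/33796 = 0.20715469.
Var(ȳ) = (1 − 0.20715469)·55900/7001 = 0.79284531·7.9845736 = 6.3305317.
SE(ȳ) = √(6.3305317) = 2.52.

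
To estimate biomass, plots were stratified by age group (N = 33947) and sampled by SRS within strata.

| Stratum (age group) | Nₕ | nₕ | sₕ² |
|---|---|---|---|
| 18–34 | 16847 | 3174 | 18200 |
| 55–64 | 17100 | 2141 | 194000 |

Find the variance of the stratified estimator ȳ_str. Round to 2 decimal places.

Var(ȳ_str) = Σₕ Wₕ²(1 − fₕ)sₕ²/nₕ with Wₕ = Nₕ/N, N = 33947.
18–34: Wₕ = 0.49627360; term = 0.49627360²·(1 − 0.18840150)·18200/3174 = 1.1461674.
55–64: Wₕ = 0.50372640; term = 0.50372640²·(1 − 0.12520468)·194000/2141 = 20.113189.
Sum = 21.259356.

21.26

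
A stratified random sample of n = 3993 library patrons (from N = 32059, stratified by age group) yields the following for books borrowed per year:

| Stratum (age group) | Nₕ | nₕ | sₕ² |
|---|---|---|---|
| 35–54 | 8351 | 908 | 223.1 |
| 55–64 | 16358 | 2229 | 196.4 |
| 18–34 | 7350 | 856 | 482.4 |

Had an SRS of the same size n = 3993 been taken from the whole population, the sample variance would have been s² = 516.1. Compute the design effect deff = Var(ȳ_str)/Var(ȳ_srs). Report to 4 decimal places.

Var(ȳ_str) = Σ Wₕ²(1−fₕ)sₕ²/nₕ with Wₕ = Nₕ/32059:
  35–54: (8351/32059)²·(1−908/8351)·223.1/908 = 0.014859366
  55–64: (16358/32059)²·(1−2229/16358)·196.4/2229 = 0.019814043
  18–34: (7350/32059)²·(1−856/7350)·482.4/856 = 0.026171777
  → Var(ȳ_str) = 0.060845186.
Var(ȳ_srs) = (1 − 3993/32059)·516.1/3993 = 0.11315275.
deff = 0.060845186 / 0.11315275 = 0.5377.

0.5377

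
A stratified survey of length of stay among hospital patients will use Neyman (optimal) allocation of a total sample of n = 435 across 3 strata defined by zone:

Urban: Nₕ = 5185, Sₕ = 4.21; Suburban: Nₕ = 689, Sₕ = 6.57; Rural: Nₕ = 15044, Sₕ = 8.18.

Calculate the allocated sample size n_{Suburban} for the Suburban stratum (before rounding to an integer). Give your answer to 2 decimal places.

Neyman allocation: nₕ = n·NₕSₕ / Σⱼ NⱼSⱼ.
Σ NⱼSⱼ = 5185·4.21 + 689·6.57 + 15044·8.18 = 149415.5.
n_{Suburban} = 435·689·6.57 / 149415.5 = 13.18.

13.18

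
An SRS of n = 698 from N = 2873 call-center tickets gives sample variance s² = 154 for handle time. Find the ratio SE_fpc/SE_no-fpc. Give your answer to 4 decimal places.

0.8701

f = n/N = 698/2873 = 0.24295162.
SE_no-fpc = √(s²/n) = 0.46971307; SE_fpc = √((1−f)s²/n) = 0.40869043.
Ratio = √(1−f) = 0.87008527.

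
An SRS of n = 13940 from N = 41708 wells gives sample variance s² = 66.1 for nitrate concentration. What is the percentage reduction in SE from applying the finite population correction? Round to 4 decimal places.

18.4052

f = n/N = 13940/41708 = 0.33422845.
SE_no-fpc = √(s²/n) = 0.068860369; SE_fpc = √((1−f)s²/n) = 0.056186498.
Ratio = √(1−f) = 0.81594825. Reduction = 100·(1 − 0.81594825) = 18.4052%.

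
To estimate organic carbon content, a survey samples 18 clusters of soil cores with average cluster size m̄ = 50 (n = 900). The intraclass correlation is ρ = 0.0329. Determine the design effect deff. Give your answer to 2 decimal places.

deff = 1 + (50 − 1)·0.0329 = 1 + 1.6121 = 2.6121.

2.61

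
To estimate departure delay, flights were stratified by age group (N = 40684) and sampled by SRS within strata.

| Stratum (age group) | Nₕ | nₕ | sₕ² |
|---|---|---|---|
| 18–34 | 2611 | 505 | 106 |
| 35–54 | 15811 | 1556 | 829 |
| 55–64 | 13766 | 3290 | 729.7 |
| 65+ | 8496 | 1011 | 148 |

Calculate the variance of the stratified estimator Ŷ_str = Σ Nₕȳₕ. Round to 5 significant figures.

1.6253 × 10^8

Var(Ŷ_str) = Σₕ Nₕ²(1 − fₕ)sₕ²/nₕ.
18–34: 2611²·(1 − 505/2611)·106/505 = 1.1541964 × 10^6.
35–54: 15811²·(1 − 1556/15811)·829/1556 = 1.2008023 × 10^8.
55–64: 13766²·(1 − 3290/13766)·729.7/3290 = 3.1985394 × 10^7.
65+: 8496²·(1 − 1011/8496)·148/1011 = 9.3092966 × 10^6.
Sum = 1.6252912 × 10^8.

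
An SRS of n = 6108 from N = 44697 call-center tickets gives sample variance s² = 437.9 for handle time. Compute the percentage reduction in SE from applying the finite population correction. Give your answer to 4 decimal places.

f = n/N = 6108/44697 = 0.13665347.
SE_no-fpc = √(s²/n) = 0.26775523; SE_fpc = √((1−f)s²/n) = 0.24878863.
Ratio = √(1−f) = 0.92916443. Reduction = 100·(1 − 0.92916443) = 7.0836%.

7.0836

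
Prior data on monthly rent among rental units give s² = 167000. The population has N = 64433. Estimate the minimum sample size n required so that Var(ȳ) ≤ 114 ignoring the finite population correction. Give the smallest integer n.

Without fpc, n₀ = s²/D = 167000/114 = 1464.9123.
Rounding up, n = 1465.

1465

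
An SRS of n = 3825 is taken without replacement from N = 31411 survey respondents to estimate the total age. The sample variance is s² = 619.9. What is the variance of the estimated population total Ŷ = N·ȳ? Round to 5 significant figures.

1.4043 × 10^8

Var(Ŷ) = N²·Var(ȳ) = N²·(1 − n/N)·s²/n.
f = 3825/31411 = 0.12177263; Var(ȳ) = 0.87822737·619.9/3825 = 0.14233023.
Var(Ŷ) = 31411² · 0.14233023 = 1.4043025 × 10^8.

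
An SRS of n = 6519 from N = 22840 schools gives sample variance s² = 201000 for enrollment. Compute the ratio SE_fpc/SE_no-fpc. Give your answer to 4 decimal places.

0.8453

f = n/N = 6519/22840 = 0.28542032.
SE_no-fpc = √(s²/n) = 5.5527426; SE_fpc = √((1−f)s²/n) = 4.6938896.
Ratio = √(1−f) = 0.84532815.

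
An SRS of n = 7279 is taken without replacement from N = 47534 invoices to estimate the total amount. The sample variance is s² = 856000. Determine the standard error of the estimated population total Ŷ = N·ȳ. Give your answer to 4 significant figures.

474400

Var(Ŷ) = N²·Var(ȳ) = N²·(1 − n/N)·s²/n.
f = 7279/47534 = 0.15313249; Var(ȳ) = 0.84686751·856000/7279 = 99.590409.
Var(Ŷ) = 47534² · 99.590409 = 2.2502265 × 10^11.
SE(Ŷ) = √(2.2502265 × 10^11) = 474400.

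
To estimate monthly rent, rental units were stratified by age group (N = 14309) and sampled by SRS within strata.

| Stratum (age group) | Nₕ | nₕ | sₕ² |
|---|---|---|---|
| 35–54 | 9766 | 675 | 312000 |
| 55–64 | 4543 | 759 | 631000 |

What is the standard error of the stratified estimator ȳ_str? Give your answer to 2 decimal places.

16.44

Var(ȳ_str) = Σₕ Wₕ²(1 − fₕ)sₕ²/nₕ with Wₕ = Nₕ/N, N = 14309.
35–54: Wₕ = 0.68250751; term = 0.68250751²·(1 − 0.06911735)·312000/675 = 200.42903.
55–64: Wₕ = 0.31749249; term = 0.31749249²·(1 − 0.16707022)·631000/759 = 69.801199.
Sum = 270.23023.
SE = √(270.23023) = 16.44.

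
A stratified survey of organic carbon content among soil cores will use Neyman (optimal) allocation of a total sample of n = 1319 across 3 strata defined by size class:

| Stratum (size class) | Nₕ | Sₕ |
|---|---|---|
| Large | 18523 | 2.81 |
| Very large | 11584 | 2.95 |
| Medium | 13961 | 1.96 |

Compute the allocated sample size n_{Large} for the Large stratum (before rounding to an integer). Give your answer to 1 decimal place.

Neyman allocation: nₕ = n·NₕSₕ / Σⱼ NⱼSⱼ.
Σ NⱼSⱼ = 18523·2.81 + 11584·2.95 + 13961·1.96 = 113585.99.
n_{Large} = 1319·18523·2.81 / 113585.99 = 604.4.

604.4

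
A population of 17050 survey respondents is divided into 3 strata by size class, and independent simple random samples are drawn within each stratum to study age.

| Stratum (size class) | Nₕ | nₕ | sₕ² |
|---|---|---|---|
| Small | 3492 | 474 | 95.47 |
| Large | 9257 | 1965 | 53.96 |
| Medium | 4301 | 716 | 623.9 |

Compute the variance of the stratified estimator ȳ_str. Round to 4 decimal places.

0.0599

Var(ȳ_str) = Σₕ Wₕ²(1 − fₕ)sₕ²/nₕ with Wₕ = Nₕ/N, N = 17050.
Small: Wₕ = 0.20480938; term = 0.20480938²·(1 − 0.13573883)·95.47/474 = 0.0073018563.
Large: Wₕ = 0.54293255; term = 0.54293255²·(1 − 0.21227179)·53.96/1965 = 0.0063764292.
Medium: Wₕ = 0.25225806; term = 0.25225806²·(1 − 0.16647291)·623.9/716 = 0.046218069.
Sum = 0.059896355.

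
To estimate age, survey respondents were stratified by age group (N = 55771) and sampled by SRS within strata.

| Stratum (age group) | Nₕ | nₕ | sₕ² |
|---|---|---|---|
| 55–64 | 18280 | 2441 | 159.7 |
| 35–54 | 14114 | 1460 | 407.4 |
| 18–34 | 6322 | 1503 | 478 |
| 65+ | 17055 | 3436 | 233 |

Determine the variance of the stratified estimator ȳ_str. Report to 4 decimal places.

0.0303

Var(ȳ_str) = Σₕ Wₕ²(1 − fₕ)sₕ²/nₕ with Wₕ = Nₕ/N, N = 55771.
55–64: Wₕ = 0.32776891; term = 0.32776891²·(1 − 0.13353392)·159.7/2441 = 0.0060900972.
35–54: Wₕ = 0.25307059; term = 0.25307059²·(1 − 0.10344339)·407.4/1460 = 0.016022462.
18–34: Wₕ = 0.11335640; term = 0.11335640²·(1 − 0.23774122)·478/1503 = 0.0031150389.
65+: Wₕ = 0.30580409; term = 0.30580409²·(1 − 0.20146585)·233/3436 = 0.0050638735.
Sum = 0.030291472.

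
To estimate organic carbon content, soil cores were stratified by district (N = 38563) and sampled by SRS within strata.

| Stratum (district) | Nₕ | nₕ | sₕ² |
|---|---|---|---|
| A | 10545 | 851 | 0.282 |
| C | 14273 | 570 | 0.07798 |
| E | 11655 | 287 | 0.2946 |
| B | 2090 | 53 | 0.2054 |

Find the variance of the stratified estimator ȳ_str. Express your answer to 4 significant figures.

1.433 × 10^-4

Var(ȳ_str) = Σₕ Wₕ²(1 − fₕ)sₕ²/nₕ with Wₕ = Nₕ/N, N = 38563.
A: Wₕ = 0.27344864; term = 0.27344864²·(1 − 0.08070175)·0.282/851 = 2.2778626 × 10^-5.
C: Wₕ = 0.37012162; term = 0.37012162²·(1 − 0.03993554)·0.07798/570 = 1.7992755 × 10^-5.
E: Wₕ = 0.30223271; term = 0.30223271²·(1 − 0.02462462)·0.2946/287 = 9.1454602 × 10^-5.
B: Wₕ = 0.05419703; term = 0.05419703²·(1 − 0.02535885)·0.2054/53 = 1.109482 × 10^-5.
Sum = 1.433208 × 10^-4.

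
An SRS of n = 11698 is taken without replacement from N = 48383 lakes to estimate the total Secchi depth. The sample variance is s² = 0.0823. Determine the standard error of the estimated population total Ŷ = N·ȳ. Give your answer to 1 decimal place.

Var(Ŷ) = N²·Var(ȳ) = N²·(1 − n/N)·s²/n.
f = 11698/48383 = 0.24177914; Var(ȳ) = 0.75822086·0.0823/11698 = 5.33438 × 10^-6.
Var(Ŷ) = 48383² · (5.33438 × 10^-6) = 12487.328.
SE(Ŷ) = √(12487.328) = 111.7.

111.7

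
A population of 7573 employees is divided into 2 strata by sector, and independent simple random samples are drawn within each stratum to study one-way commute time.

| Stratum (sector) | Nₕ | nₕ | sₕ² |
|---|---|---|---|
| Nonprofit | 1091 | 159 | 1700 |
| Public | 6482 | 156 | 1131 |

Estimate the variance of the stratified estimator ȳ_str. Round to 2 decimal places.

5.37

Var(ȳ_str) = Σₕ Wₕ²(1 − fₕ)sₕ²/nₕ with Wₕ = Nₕ/N, N = 7573.
Nonprofit: Wₕ = 0.14406444; term = 0.14406444²·(1 − 0.14573786)·1700/159 = 0.1895643.
Public: Wₕ = 0.85593556; term = 0.85593556²·(1 − 0.02406665)·1131/156 = 5.1837053.
Sum = 5.3732696.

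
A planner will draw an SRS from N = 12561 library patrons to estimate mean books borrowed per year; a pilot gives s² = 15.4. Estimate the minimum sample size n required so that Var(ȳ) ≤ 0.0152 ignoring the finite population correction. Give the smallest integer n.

1014

Without fpc, n₀ = s²/D = 15.4/0.0152 = 1013.1579.
Rounding up, n = 1014.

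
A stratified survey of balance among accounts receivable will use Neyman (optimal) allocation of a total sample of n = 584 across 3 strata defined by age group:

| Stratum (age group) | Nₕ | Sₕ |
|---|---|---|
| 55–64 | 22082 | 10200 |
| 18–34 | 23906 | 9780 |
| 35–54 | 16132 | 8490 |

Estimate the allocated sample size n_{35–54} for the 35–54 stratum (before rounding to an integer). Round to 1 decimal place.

134.2

Neyman allocation: nₕ = n·NₕSₕ / Σⱼ NⱼSⱼ.
Σ NⱼSⱼ = 22082·10200 + 23906·9780 + 16132·8490 = 5.9599776 × 10^8.
n_{35–54} = 584·16132·8490 / (5.9599776 × 10^8) = 134.2.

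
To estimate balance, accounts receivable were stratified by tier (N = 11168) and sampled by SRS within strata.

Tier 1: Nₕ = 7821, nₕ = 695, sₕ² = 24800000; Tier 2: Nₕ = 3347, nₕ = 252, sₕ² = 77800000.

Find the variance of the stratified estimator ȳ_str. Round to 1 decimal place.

Var(ȳ_str) = Σₕ Wₕ²(1 − fₕ)sₕ²/nₕ with Wₕ = Nₕ/N, N = 11168.
Tier 1: Wₕ = 0.70030444; term = 0.70030444²·(1 − 0.08886332)·24800000/695 = 15944.987.
Tier 2: Wₕ = 0.29969556; term = 0.29969556²·(1 − 0.07529131)·77800000/252 = 25641.57.
Sum = 41586.557.

41586.6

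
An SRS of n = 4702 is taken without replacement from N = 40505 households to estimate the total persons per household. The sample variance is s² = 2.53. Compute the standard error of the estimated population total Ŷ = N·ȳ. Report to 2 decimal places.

883.35

Var(Ŷ) = N²·Var(ȳ) = N²·(1 − n/N)·s²/n.
f = 4702/40505 = 0.11608443; Var(ȳ) = 0.88391557·2.53/4702 = 4.7560748 × 10^-4.
Var(Ŷ) = 40505² · (4.7560748 × 10^-4) = 780307.8.
SE(Ŷ) = √(780307.8) = 883.35.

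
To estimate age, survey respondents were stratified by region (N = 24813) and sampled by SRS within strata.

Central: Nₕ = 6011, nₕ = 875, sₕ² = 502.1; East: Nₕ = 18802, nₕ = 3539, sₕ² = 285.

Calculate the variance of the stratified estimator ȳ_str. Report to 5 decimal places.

0.06631

Var(ȳ_str) = Σₕ Wₕ²(1 − fₕ)sₕ²/nₕ with Wₕ = Nₕ/N, N = 24813.
Central: Wₕ = 0.24225205; term = 0.24225205²·(1 − 0.14556646)·502.1/875 = 0.028773677.
East: Wₕ = 0.75774795; term = 0.75774795²·(1 − 0.18822466)·285/3539 = 0.037536148.
Sum = 0.066309825.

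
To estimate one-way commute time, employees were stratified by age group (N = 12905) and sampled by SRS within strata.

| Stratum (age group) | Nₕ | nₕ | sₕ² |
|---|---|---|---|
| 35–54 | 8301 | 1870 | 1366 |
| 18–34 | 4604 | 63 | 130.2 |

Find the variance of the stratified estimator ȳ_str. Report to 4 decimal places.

0.4936

Var(ȳ_str) = Σₕ Wₕ²(1 − fₕ)sₕ²/nₕ with Wₕ = Nₕ/N, N = 12905.
35–54: Wₕ = 0.64323905; term = 0.64323905²·(1 − 0.22527406)·1366/1870 = 0.23415423.
18–34: Wₕ = 0.35676095; term = 0.35676095²·(1 − 0.01368375)·130.2/63 = 0.25944257.
Sum = 0.4935968.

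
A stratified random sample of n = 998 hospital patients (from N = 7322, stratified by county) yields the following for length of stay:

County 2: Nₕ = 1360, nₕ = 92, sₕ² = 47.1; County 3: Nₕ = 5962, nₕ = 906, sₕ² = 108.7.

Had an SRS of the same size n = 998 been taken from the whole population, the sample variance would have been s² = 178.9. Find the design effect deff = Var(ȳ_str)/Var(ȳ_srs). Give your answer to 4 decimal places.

Var(ȳ_str) = Σ Wₕ²(1−fₕ)sₕ²/nₕ with Wₕ = Nₕ/7322:
  County 2: (1360/7322)²·(1−92/1360)·47.1/92 = 0.016467656
  County 3: (5962/7322)²·(1−906/5962)·108.7/906 = 0.067459161
  → Var(ȳ_str) = 0.083926817.
Var(ȳ_srs) = (1 − 998/7322)·178.9/998 = 0.1548253.
deff = 0.083926817 / 0.1548253 = 0.5421.

0.5421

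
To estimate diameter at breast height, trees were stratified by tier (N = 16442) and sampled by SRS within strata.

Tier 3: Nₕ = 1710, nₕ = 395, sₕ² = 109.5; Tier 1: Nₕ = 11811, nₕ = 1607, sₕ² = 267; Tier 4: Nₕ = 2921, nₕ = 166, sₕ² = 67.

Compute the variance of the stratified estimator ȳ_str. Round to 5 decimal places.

Var(ȳ_str) = Σₕ Wₕ²(1 − fₕ)sₕ²/nₕ with Wₕ = Nₕ/N, N = 16442.
Tier 3: Wₕ = 0.10400195; term = 0.10400195²·(1 − 0.23099415)·109.5/395 = 0.0023058423.
Tier 1: Wₕ = 0.71834327; term = 0.71834327²·(1 − 0.13605961)·267/1607 = 0.074070149.
Tier 4: Wₕ = 0.17765479; term = 0.17765479²·(1 − 0.05682985)·67/166 = 0.012014635.
Sum = 0.088390626.

0.08839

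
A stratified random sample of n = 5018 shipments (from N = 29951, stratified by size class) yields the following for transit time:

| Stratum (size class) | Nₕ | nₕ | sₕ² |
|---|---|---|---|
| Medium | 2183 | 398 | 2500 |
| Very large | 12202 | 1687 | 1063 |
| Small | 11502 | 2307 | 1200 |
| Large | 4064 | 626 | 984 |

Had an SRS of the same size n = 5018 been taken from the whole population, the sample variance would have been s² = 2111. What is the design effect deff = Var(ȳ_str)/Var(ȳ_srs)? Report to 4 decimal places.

0.5803

Var(ȳ_str) = Σ Wₕ²(1−fₕ)sₕ²/nₕ with Wₕ = Nₕ/29951:
  Medium: (2183/29951)²·(1−398/2183)·2500/398 = 0.027285143
  Very large: (12202/29951)²·(1−1687/12202)·1063/1687 = 0.090123038
  Small: (11502/29951)²·(1−2307/11502)·1200/2307 = 0.061324793
  Large: (4064/29951)²·(1−626/4064)·984/626 = 0.024482608
  → Var(ȳ_str) = 0.20321558.
Var(ȳ_srs) = (1 − 5018/29951)·2111/5018 = 0.35020375.
deff = 0.20321558 / 0.35020375 = 0.5803.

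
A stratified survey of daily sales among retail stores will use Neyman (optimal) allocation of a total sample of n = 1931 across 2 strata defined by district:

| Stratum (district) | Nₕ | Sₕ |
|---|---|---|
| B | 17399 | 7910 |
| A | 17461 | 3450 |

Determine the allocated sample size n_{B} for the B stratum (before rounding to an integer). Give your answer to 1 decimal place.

1343.1

Neyman allocation: nₕ = n·NₕSₕ / Σⱼ NⱼSⱼ.
Σ NⱼSⱼ = 17399·7910 + 17461·3450 = 1.9786654 × 10^8.
n_{B} = 1931·17399·7910 / (1.9786654 × 10^8) = 1343.1.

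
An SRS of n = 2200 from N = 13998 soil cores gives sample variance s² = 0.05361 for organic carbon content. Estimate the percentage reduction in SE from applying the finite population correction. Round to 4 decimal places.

8.1940

f = n/N = 2200/13998 = 0.15716531.
SE_no-fpc = √(s²/n) = 0.0049364139; SE_fpc = √((1−f)s²/n) = 0.0045319255.
Ratio = √(1−f) = 0.91806029. Reduction = 100·(1 − 0.91806029) = 8.1940%.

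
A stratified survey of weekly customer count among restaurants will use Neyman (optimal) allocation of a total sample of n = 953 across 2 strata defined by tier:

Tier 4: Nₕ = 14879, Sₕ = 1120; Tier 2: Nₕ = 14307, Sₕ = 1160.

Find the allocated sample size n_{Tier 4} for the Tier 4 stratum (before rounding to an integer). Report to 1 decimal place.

477.5

Neyman allocation: nₕ = n·NₕSₕ / Σⱼ NⱼSⱼ.
Σ NⱼSⱼ = 14879·1120 + 14307·1160 = 3.32606 × 10^7.
n_{Tier 4} = 953·14879·1120 / (3.32606 × 10^7) = 477.5.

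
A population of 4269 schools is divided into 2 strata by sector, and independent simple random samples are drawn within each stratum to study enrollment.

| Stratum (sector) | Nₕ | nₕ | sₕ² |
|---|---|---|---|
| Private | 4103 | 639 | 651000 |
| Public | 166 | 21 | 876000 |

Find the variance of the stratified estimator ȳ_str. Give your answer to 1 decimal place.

849.6

Var(ȳ_str) = Σₕ Wₕ²(1 − fₕ)sₕ²/nₕ with Wₕ = Nₕ/N, N = 4269.
Private: Wₕ = 0.96111502; term = 0.96111502²·(1 − 0.15573970)·651000/639 = 794.52437.
Public: Wₕ = 0.03888498; term = 0.03888498²·(1 − 0.12650602)·876000/21 = 55.094544.
Sum = 849.61891.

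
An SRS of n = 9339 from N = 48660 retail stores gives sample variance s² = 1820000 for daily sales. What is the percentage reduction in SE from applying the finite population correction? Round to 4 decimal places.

f = n/N = 9339/48660 = 0.19192355.
SE_no-fpc = √(s²/n) = 13.960003; SE_fpc = √((1−f)s²/n) = 12.549075.
Ratio = √(1−f) = 0.89893073. Reduction = 100·(1 − 0.89893073) = 10.1069%.

10.1069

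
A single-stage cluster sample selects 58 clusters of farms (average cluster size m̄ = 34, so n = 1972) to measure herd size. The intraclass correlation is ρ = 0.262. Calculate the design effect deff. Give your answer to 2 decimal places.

deff = 1 + (34 − 1)·0.262 = 1 + 8.646 = 9.646.

9.65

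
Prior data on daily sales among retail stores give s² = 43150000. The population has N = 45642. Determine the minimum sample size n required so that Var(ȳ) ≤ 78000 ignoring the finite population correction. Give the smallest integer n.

Without fpc, n₀ = s²/D = 43150000/78000 = 553.2051.
Rounding up, n = 554.

554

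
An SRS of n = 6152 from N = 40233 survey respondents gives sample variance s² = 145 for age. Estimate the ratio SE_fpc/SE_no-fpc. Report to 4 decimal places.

f = n/N = 6152/40233 = 0.15290930.
SE_no-fpc = √(s²/n) = 0.15352384; SE_fpc = √((1−f)s²/n) = 0.14129955.
Ratio = √(1−f) = 0.92037530.

0.9204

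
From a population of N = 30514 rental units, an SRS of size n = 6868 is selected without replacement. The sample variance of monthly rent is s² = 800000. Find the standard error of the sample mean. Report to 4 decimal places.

9.5008

Under SRS without replacement, Var(ȳ) = (1 − f)·s²/n with f = n/N = 6868/30514 = 0.22507701.
Var(ȳ) = (1 − 0.22507701)·800000/6868 = 0.77492299·116.48224 = 90.264763.
SE(ȳ) = √(90.264763) = 9.5008.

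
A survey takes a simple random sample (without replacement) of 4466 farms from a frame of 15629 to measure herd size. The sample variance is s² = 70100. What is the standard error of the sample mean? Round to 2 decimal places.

3.35

Under SRS without replacement, Var(ȳ) = (1 − f)·s²/n with f = n/N = 4466/15629 = 0.28575085.
Var(ȳ) = (1 − 0.28575085)·70100/4466 = 0.71424915·15.696373 = 11.211121.
SE(ȳ) = √(11.211121) = 3.35.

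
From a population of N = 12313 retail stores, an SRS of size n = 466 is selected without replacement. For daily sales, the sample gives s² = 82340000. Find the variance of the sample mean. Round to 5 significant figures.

Under SRS without replacement, Var(ȳ) = (1 − f)·s²/n with f = n/N = 466/12313 = 0.03784618.
Var(ȳ) = (1 − 0.03784618)·82340000/466 = 0.96215382·176695.28 = 170008.04.

170010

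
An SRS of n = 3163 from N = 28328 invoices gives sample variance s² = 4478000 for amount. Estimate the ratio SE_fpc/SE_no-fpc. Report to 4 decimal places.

0.9425

f = n/N = 3163/28328 = 0.11165631.
SE_no-fpc = √(s²/n) = 37.626381; SE_fpc = √((1−f)s²/n) = 35.463611.
Ratio = √(1−f) = 0.94251986.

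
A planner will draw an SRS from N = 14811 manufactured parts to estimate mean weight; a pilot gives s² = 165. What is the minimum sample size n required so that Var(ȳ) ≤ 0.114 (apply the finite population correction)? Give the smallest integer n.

1319

Without fpc, n₀ = s²/D = 165/0.114 = 1447.3684.
With fpc, (1 − n/N)·s²/n ≤ D requires n ≥ n₀/(1 + n₀/N) = 1447.3684/(1 + 1447.3684/14811) = 1318.5194.
Rounding up, n = 1319.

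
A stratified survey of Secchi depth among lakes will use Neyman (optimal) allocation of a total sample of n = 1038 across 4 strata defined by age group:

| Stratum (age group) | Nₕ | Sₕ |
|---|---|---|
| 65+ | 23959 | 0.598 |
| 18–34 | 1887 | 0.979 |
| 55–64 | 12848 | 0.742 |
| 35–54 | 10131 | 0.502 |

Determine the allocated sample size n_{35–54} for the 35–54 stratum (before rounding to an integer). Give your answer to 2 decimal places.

171.43

Neyman allocation: nₕ = n·NₕSₕ / Σⱼ NⱼSⱼ.
Σ NⱼSⱼ = 23959·0.598 + 1887·0.979 + 12848·0.742 + 10131·0.502 = 30793.833.
n_{35–54} = 1038·10131·0.502 / 30793.833 = 171.43.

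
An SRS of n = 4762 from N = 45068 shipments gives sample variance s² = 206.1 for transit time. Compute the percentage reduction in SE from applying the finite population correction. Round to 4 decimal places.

5.4306

f = n/N = 4762/45068 = 0.10566255.
SE_no-fpc = √(s²/n) = 0.20803878; SE_fpc = √((1−f)s²/n) = 0.19674106.
Ratio = √(1−f) = 0.94569416. Reduction = 100·(1 − 0.94569416) = 5.4306%.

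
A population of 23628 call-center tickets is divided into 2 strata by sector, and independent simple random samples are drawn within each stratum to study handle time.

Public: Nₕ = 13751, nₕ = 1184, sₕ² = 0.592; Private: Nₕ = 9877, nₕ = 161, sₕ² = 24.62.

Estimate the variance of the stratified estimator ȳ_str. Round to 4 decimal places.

Var(ȳ_str) = Σₕ Wₕ²(1 − fₕ)sₕ²/nₕ with Wₕ = Nₕ/N, N = 23628.
Public: Wₕ = 0.58197901; term = 0.58197901²·(1 − 0.08610283)·0.592/1184 = 1.5476829 × 10^-4.
Private: Wₕ = 0.41802099; term = 0.41802099²·(1 − 0.01630050)·24.62/161 = 0.026285776.
Sum = 0.026440544.

0.0264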